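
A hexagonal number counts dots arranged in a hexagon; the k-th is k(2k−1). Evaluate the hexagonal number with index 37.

2701

The 37th hexagonal number is n(2n−1) with n = 37.
37·(2·37 − 1) = 37·73 = 2701.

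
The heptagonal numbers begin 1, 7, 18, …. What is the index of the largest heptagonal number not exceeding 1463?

24

Solve n(5n−3)/2 ≤ 1463 for integer n.
n = 24 gives 1404 ≤ 1463, while n = 25 gives 1525 > 1463; so the answer is index 24.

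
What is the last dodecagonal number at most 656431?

Solve n(5n−4) ≤ 656431 for integer n.
n = 362 gives 653772 ≤ 656431, while n = 363 gives 657393 > 656431; so the answer is 653772.

653772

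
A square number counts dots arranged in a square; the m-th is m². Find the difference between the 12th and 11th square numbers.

n² − (n−1)² = 2n − 1, so 12² − 11² = 2·12 − 1 = 23.

23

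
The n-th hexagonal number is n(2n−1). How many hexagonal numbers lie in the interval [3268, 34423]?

The n-th hexagonal number is n(2n−1).
Smallest index with value ≥ 3268: n = 41 (giving 3321).
Largest index with value ≤ 34423: n = 131 (giving 34191).
Indices 41 through 131: 91 terms.

91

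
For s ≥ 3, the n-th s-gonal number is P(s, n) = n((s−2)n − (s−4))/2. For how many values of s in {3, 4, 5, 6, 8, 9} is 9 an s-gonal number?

s = 3: P(3, 3) = 6 and P(3, 4) = 10; 9 is not s-gonal.
s = 4: P(4, 3) = 9. ✓
s = 5: P(5, 2) = 5 and P(5, 3) = 12; 9 is not s-gonal.
s = 6: P(6, 2) = 6 and P(6, 3) = 15; 9 is not s-gonal.
s = 8: P(8, 2) = 8 and P(8, 3) = 21; 9 is not s-gonal.
s = 9: P(9, 2) = 9. ✓
Hits: s ∈ {4, 9} → 2.

2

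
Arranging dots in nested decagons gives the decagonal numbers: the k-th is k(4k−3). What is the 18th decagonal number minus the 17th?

137

Consecutive decagonal numbers differ by 8n − 7: here 8·18 − 7 = 137.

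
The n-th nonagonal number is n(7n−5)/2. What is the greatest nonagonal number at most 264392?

264000

Solve n(7n−5)/2 ≤ 264392 for integer n.
n = 275 gives 264000 ≤ 264392, while n = 276 gives 265926 > 264392; so the answer is 264000.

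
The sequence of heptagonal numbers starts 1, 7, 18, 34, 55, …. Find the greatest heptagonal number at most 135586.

Solve n(5n−3)/2 ≤ 135586 for integer n.
n = 233 gives 135373 ≤ 135586, while n = 234 gives 136539 > 135586; so the answer is 135373.

135373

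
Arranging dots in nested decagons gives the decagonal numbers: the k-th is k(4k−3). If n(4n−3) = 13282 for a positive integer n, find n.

58

Set n(4n−3) = 13282, giving 4n² − 3n − 13282 = 0.
The discriminant is 9 + 16·13282 = 212521, and √212521 = 461.
So n = (3 + 461) / 8 = 464/8 = 58.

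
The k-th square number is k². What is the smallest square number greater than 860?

900

Solve n² > 860 for integer n.
The largest n with value ≤ 860 is 29 (since 841 ≤ 860 < 900), so the first above is n = 30, value 900.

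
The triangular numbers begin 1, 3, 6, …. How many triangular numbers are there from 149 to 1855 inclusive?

The n-th triangular number is n(n+1)/2.
Smallest index with value ≥ 149: n = 17 (giving 153).
Largest index with value ≤ 1855: n = 60 (giving 1830).
Indices 17 through 60: 44 terms.

44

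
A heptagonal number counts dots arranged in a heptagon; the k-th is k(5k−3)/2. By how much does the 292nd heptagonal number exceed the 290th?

292·(5·292 − 3)/2 = 212722 and 290·(5·290 − 3)/2 = 209815.
Difference: 212722 − 209815 = 2907.

2907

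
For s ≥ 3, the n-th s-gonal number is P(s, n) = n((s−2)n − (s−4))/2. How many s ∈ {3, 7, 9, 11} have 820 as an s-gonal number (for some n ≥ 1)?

1

s = 3: P(3, 40) = 820. ✓
s = 7: P(7, 18) = 783 and P(7, 19) = 874; 820 is not s-gonal.
s = 9: P(9, 15) = 750 and P(9, 16) = 856; 820 is not s-gonal.
s = 11: P(11, 13) = 715 and P(11, 14) = 833; 820 is not s-gonal.
Hits: s ∈ {3} → 1.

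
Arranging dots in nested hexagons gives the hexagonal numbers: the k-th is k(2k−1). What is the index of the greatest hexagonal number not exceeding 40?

Solve n(2n−1) ≤ 40 for integer n.
n = 4 gives 28 ≤ 40, while n = 5 gives 45 > 40; so the answer is index 4.

4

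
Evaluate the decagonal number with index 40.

The 40th decagonal number is n(4n−3) with n = 40.
40·(4·40 − 3) = 40·157 = 6280.

6280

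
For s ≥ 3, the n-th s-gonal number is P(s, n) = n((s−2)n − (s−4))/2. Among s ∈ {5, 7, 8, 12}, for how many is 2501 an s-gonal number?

1

s = 5: P(5, 41) = 2501. ✓
s = 7: P(7, 31) = 2356 and P(7, 32) = 2512; 2501 is not s-gonal.
s = 8: P(8, 29) = 2465 and P(8, 30) = 2640; 2501 is not s-gonal.
s = 12: P(12, 22) = 2332 and P(12, 23) = 2553; 2501 is not s-gonal.
Hits: s ∈ {5} → 1.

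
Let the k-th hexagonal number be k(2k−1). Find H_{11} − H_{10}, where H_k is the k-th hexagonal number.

41

Consecutive hexagonal numbers differ by 4n − 3: here 4·11 − 3 = 41.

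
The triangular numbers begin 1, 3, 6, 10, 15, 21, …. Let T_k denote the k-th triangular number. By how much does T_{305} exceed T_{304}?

305

Consecutive triangular numbers differ by n: T_{305} − T_{304} = 305.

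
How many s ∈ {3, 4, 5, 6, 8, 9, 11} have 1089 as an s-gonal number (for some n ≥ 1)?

s = 3: P(3, 46) = 1081 and P(3, 47) = 1128; 1089 is not s-gonal.
s = 4: P(4, 33) = 1089. ✓
s = 5: P(5, 27) = 1080 and P(5, 28) = 1162; 1089 is not s-gonal.
s = 6: P(6, 23) = 1035 and P(6, 24) = 1128; 1089 is not s-gonal.
s = 8: P(8, 19) = 1045 and P(8, 20) = 1160; 1089 is not s-gonal.
s = 9: P(9, 18) = 1089. ✓
s = 11: P(11, 15) = 960 and P(11, 16) = 1096; 1089 is not s-gonal.
Hits: s ∈ {4, 9} → 2.

2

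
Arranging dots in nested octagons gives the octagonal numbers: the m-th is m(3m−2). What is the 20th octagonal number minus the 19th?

Consecutive octagonal numbers differ by 6n − 5: here 6·20 − 5 = 115.

115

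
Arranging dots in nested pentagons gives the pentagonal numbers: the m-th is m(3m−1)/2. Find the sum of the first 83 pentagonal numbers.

Σ i(3i−1)/2 = (3Σi² − Σi) / 2 over i = 1..83.
Σi = 3486 and Σi² = 194054.
(3·194054 − 1·3486) / 2 = 578676/2 = 289338.

289338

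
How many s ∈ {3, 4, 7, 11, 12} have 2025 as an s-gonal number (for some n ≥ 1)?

1

s = 3: P(3, 63) = 2016 and P(3, 64) = 2080; 2025 is not s-gonal.
s = 4: P(4, 45) = 2025. ✓
s = 7: P(7, 28) = 1918 and P(7, 29) = 2059; 2025 is not s-gonal.
s = 11: P(11, 21) = 1911 and P(11, 22) = 2101; 2025 is not s-gonal.
s = 12: P(12, 20) = 1920 and P(12, 21) = 2121; 2025 is not s-gonal.
Hits: s ∈ {4} → 1.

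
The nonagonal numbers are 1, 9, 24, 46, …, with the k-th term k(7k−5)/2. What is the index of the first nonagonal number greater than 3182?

Solve n(7n−5)/2 > 3182 for integer n.
The largest n with value ≤ 3182 is 30 (since 3075 ≤ 3182 < 3286), so the first above is n = 31, value 3286.

31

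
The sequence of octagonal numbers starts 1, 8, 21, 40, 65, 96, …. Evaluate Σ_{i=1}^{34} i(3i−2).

39865

Σ i(3i−2) = 3Σi² − 2Σi over i = 1..34.
Σi = 595 and Σi² = 13685.
3·13685 − 2·595 = 39865.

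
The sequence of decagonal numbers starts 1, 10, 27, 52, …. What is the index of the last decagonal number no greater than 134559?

183

Solve n(4n−3) ≤ 134559 for integer n.
n = 183 gives 133407 ≤ 134559, while n = 184 gives 134872 > 134559; so the answer is index 183.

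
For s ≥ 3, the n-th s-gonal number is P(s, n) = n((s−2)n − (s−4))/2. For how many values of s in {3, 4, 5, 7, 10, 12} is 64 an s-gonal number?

2

s = 3: P(3, 10) = 55 and P(3, 11) = 66; 64 is not s-gonal.
s = 4: P(4, 8) = 64. ✓
s = 5: P(5, 6) = 51 and P(5, 7) = 70; 64 is not s-gonal.
s = 7: P(7, 5) = 55 and P(7, 6) = 81; 64 is not s-gonal.
s = 10: P(10, 4) = 52 and P(10, 5) = 85; 64 is not s-gonal.
s = 12: P(12, 4) = 64. ✓
Hits: s ∈ {4, 12} → 2.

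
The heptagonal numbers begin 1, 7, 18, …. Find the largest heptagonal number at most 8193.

8037

Solve n(5n−3)/2 ≤ 8193 for integer n.
n = 57 gives 8037 ≤ 8193, while n = 58 gives 8323 > 8193; so the answer is 8037.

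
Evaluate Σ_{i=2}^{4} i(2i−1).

Σ i(2i−1) = 2Σi² − Σi over i = 2..4.
Σi = 10 − 1 = 9 and Σi² = 30 − 1 = 29.
2·29 − 1·9 = 49.

49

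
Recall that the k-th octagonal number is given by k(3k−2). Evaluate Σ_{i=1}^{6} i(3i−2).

231

Σ i(3i−2) = 3Σi² − 2Σi over i = 1..6.
Σi = 21 and Σi² = 91.
3·91 − 2·21 = 231.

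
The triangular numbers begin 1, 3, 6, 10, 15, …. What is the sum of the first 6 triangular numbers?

56

Σ i(i+1)/2 = (Σi² + Σi) / 2 over i = 1..6.
Σi = 21 and Σi² = 91.
(1·91 + 1·21) / 2 = 112/2 = 56.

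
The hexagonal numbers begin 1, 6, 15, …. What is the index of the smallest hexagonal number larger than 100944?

Solve n(2n−1) > 100944 for integer n.
The largest n with value ≤ 100944 is 224 (since 100128 ≤ 100944 < 101025), so the first above is n = 225, value 101025.

225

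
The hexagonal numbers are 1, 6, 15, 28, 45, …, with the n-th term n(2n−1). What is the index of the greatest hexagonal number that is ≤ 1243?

25

Solve n(2n−1) ≤ 1243 for integer n.
n = 25 gives 1225 ≤ 1243, while n = 26 gives 1326 > 1243; so the answer is index 25.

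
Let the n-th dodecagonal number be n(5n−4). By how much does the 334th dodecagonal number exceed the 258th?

224656

334·(5·334 − 4) = 556444 and 258·(5·258 − 4) = 331788.
Difference: 556444 − 331788 = 224656.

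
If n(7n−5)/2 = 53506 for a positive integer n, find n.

Set n(7n−5)/2 = 53506, giving 7n² − 5n − 107012 = 0.
So n = (5 + 1731) / 14 = 1736/14 = 124.

124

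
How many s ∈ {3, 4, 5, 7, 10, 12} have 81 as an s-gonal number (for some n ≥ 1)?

s = 3: P(3, 12) = 78 and P(3, 13) = 91; 81 is not s-gonal.
s = 4: P(4, 9) = 81. ✓
s = 5: P(5, 7) = 70 and P(5, 8) = 92; 81 is not s-gonal.
s = 7: P(7, 6) = 81. ✓
s = 10: P(10, 4) = 52 and P(10, 5) = 85; 81 is not s-gonal.
s = 12: P(12, 4) = 64 and P(12, 5) = 105; 81 is not s-gonal.
Hits: s ∈ {4, 7} → 2.

2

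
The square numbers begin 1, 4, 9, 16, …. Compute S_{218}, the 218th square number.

47524

218² = 47524.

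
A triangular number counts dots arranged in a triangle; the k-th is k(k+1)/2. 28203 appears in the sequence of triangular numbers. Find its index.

Set n(n+1)/2 = 28203, giving n² + n − 56406 = 0.
The discriminant is 1 + 8·28203 = 225625, and √225625 = 475.
So n = (-1 + 475) / 2 = 474/2 = 237.

237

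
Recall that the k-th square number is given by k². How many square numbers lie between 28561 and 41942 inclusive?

36

The n-th square number is n².
Smallest index with value ≥ 28561: n = 169 (giving 28561).
Largest index with value ≤ 41942: n = 204 (giving 41616).
Indices 169 through 204: 36 terms.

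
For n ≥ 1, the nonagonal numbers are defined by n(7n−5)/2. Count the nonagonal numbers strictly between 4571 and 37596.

67

The n-th nonagonal number is n(7n−5)/2.
Smallest index with value > 4571: n = 37 (giving 4699).
Largest index with value < 37596: n = 103 (giving 36874).
Indices 37 through 103: 67 terms.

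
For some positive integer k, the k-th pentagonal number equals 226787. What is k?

Set n(3n−1)/2 = 226787, giving 3n² − n − 453574 = 0.
The discriminant is 1 + 24·226787 = 5442889, and √5442889 = 2333.
So n = (1 + 2333) / 6 = 2334/6 = 389.

389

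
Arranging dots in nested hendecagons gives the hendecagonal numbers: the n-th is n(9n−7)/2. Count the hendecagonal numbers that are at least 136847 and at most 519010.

166

The n-th hendecagonal number is n(9n−7)/2.
Smallest index with value ≥ 136847: n = 175 (giving 137200).
Largest index with value ≤ 519010: n = 340 (giving 519010).
Indices 175 through 340: 166 terms.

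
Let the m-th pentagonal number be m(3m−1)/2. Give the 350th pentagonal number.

The 350th pentagonal number is n(3n−1)/2 with n = 350.
350·(3·350 − 1)/2 = 350·1049/2 = 183575.

183575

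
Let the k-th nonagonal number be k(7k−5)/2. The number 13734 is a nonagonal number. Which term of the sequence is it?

63

Set n(7n−5)/2 = 13734, giving 7n² − 5n − 27468 = 0.
The discriminant is 25 + 56·13734 = 769129, and √769129 = 877.
So n = (5 + 877) / 14 = 882/14 = 63.
Check: 63·(7·63 − 5)/2 = 13734. ✓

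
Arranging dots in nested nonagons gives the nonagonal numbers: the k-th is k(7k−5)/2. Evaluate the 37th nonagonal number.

The 37th nonagonal number is n(7n−5)/2 with n = 37.
37·(7·37 − 5)/2 = 37·254/2 = 37·127 = 4699.

4699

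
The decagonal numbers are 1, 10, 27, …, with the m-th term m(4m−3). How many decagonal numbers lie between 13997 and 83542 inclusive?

The n-th decagonal number is n(4n−3).
Smallest index with value ≥ 13997: n = 60 (giving 14220).
Largest index with value ≤ 83542: n = 144 (giving 82512).
Indices 60 through 144: 85 terms.

85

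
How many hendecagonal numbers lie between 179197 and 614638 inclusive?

The n-th hendecagonal number is n(9n−7)/2.
Smallest index with value ≥ 179197: n = 200 (giving 179300).
Largest index with value ≤ 614638: n = 369 (giving 611433).
Indices 200 through 369: 170 terms.

170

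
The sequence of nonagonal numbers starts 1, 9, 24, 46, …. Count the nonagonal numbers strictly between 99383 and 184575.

The n-th nonagonal number is n(7n−5)/2.
Smallest index with value > 99383: n = 169 (giving 99541).
Largest index with value < 184575: n = 229 (giving 182971).
Indices 169 through 229: 61 terms.

61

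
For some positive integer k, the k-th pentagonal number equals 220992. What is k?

384

Set n(3n−1)/2 = 220992, giving 3n² − n − 441984 = 0.
So n = (1 + 2303) / 6 = 2304/6 = 384.
Check: 384·(3·384 − 1)/2 = 220992. ✓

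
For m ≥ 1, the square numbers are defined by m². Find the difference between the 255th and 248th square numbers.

255² = 65025 and 248² = 61504.
Difference: 65025 − 61504 = 3521.

3521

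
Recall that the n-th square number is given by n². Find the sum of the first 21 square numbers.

Σ_{i=1}^{21} i² = 21·22·43/6 = 3311.

3311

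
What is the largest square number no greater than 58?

Solve n² ≤ 58 for integer n.
n = 7 gives 49 ≤ 58, while n = 8 gives 64 > 58; so the answer is 49.

49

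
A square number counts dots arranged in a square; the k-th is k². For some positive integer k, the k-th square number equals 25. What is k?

5

We need n² = 25, so n = √25 = 5.
Check: 5² = 25. ✓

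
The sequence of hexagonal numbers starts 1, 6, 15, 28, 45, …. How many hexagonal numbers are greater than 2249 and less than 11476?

42

The n-th hexagonal number is n(2n−1).
Smallest index with value > 2249: n = 34 (giving 2278).
Largest index with value < 11476: n = 75 (giving 11175).
Indices 34 through 75: 42 terms.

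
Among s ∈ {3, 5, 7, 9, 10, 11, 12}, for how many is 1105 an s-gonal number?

s = 3: P(3, 46) = 1081 and P(3, 47) = 1128; 1105 is not s-gonal.
s = 5: P(5, 27) = 1080 and P(5, 28) = 1162; 1105 is not s-gonal.
s = 7: P(7, 21) = 1071 and P(7, 22) = 1177; 1105 is not s-gonal.
s = 9: P(9, 18) = 1089 and P(9, 19) = 1216; 1105 is not s-gonal.
s = 10: P(10, 17) = 1105. ✓
s = 11: P(11, 16) = 1096 and P(11, 17) = 1241; 1105 is not s-gonal.
s = 12: P(12, 15) = 1065 and P(12, 16) = 1216; 1105 is not s-gonal.
Hits: s ∈ {10} → 1.

1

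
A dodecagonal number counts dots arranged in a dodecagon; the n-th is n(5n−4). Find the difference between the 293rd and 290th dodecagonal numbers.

293·(5·293 − 4) = 428073 and 290·(5·290 − 4) = 419340.
Difference: 428073 − 419340 = 8733.

8733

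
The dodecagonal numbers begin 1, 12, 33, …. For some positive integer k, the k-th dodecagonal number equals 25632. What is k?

72

Set n(5n−4) = 25632, giving 5n² − 4n − 25632 = 0.
So n = (4 + 716) / 10 = 720/10 = 72.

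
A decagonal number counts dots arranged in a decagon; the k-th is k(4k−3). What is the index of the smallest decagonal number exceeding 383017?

310

Solve n(4n−3) > 383017 for integer n.
The largest n with value ≤ 383017 is 309 (since 380997 ≤ 383017 < 383470), so the first above is n = 310, value 383470.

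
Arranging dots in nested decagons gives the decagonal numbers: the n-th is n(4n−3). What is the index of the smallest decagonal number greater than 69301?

133

Solve n(4n−3) > 69301 for integer n.
The largest n with value ≤ 69301 is 132 (since 69300 ≤ 69301 < 70357), so the first above is n = 133, value 70357.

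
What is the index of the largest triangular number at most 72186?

Solve n(n+1)/2 ≤ 72186 for integer n.
n = 379 gives 72010 ≤ 72186, while n = 380 gives 72390 > 72186; so the answer is index 379.

379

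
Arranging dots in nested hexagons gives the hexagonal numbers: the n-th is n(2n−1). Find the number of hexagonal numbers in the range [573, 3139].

The n-th hexagonal number is n(2n−1).
Smallest index with value ≥ 573: n = 18 (giving 630).
Largest index with value ≤ 3139: n = 39 (giving 3003).
Indices 18 through 39: 22 terms.

22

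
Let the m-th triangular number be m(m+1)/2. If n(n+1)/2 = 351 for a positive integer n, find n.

26

Set n(n+1)/2 = 351, giving n² + n − 702 = 0.
The discriminant is 1 + 8·351 = 2809, and √2809 = 53.
So n = (-1 + 53) / 2 = 52/2 = 26.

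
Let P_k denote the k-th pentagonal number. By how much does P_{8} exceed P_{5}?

8·(3·8 − 1)/2 = 92 and 5·(3·5 − 1)/2 = 35.
Difference: 92 − 35 = 57.

57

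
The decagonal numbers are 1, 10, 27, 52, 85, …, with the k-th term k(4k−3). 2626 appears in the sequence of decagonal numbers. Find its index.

Set n(4n−3) = 2626, giving 4n² − 3n − 2626 = 0.
The discriminant is 9 + 16·2626 = 42025, and √42025 = 205.
So n = (3 + 205) / 8 = 208/8 = 26.

26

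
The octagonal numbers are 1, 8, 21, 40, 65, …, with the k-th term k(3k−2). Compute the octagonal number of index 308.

283976

The 308th octagonal number is n(3n−2) with n = 308.
308·(3·308 − 2) = 308·922 = 283976.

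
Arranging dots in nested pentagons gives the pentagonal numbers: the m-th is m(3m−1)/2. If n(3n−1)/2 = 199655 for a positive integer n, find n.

365

Set n(3n−1)/2 = 199655, giving 3n² − n − 399310 = 0.
The discriminant is 1 + 24·199655 = 4791721, and √4791721 = 2189.
So n = (1 + 2189) / 6 = 2190/6 = 365.
Check: 365·(3·365 − 1)/2 = 199655. ✓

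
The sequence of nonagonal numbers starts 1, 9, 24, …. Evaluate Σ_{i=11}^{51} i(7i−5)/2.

Σ i(7i−5)/2 = (7Σi² − 5Σi) / 2 over i = 11..51.
Σi = 1326 − 55 = 1271 and Σi² = 45526 − 385 = 45141.
(7·45141 − 5·1271) / 2 = 309632/2 = 154816.

154816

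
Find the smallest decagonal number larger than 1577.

1701

Solve n(4n−3) > 1577 for integer n.
The largest n with value ≤ 1577 is 20 (since 1540 ≤ 1577 < 1701), so the first above is n = 21, value 1701.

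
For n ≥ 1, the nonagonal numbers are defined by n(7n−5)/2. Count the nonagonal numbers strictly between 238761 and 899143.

The n-th nonagonal number is n(7n−5)/2.
Smallest index with value > 238761: n = 262 (giving 239599).
Largest index with value < 899143: n = 507 (giving 898404).
Indices 262 through 507: 246 terms.

246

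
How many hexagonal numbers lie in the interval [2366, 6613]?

23

The n-th hexagonal number is n(2n−1).
Smallest index with value ≥ 2366: n = 35 (giving 2415).
Largest index with value ≤ 6613: n = 57 (giving 6441).
Indices 35 through 57: 23 terms.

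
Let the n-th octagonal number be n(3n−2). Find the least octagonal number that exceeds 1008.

Solve n(3n−2) > 1008 for integer n.
The largest n with value ≤ 1008 is 18 (since 936 ≤ 1008 < 1045), so the first above is n = 19, value 1045.

1045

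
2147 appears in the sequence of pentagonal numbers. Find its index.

38

Set n(3n−1)/2 = 2147, giving 3n² − n − 4294 = 0.
So n = (1 + 227) / 6 = 228/6 = 38.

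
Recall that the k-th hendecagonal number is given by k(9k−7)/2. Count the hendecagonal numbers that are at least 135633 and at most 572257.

The n-th hendecagonal number is n(9n−7)/2.
Smallest index with value ≥ 135633: n = 174 (giving 135633).
Largest index with value ≤ 572257: n = 356 (giving 569066).
Indices 174 through 356: 183 terms.

183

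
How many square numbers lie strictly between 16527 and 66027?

128

The n-th square number is n².
Smallest index with value > 16527: n = 129 (giving 16641).
Largest index with value < 66027: n = 256 (giving 65536).
Indices 129 through 256: 128 terms.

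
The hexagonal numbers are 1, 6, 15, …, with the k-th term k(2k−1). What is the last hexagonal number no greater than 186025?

185745

Solve n(2n−1) ≤ 186025 for integer n.
n = 305 gives 185745 ≤ 186025, while n = 306 gives 186966 > 186025; so the answer is 185745.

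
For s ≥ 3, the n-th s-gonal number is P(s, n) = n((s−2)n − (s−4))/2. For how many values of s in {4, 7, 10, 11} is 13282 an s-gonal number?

1

s = 4: P(4, 115) = 13225 and P(4, 116) = 13456; 13282 is not s-gonal.
s = 7: P(7, 73) = 13213 and P(7, 74) = 13579; 13282 is not s-gonal.
s = 10: P(10, 58) = 13282. ✓
s = 11: P(11, 54) = 12933 and P(11, 55) = 13420; 13282 is not s-gonal.
Hits: s ∈ {10} → 1.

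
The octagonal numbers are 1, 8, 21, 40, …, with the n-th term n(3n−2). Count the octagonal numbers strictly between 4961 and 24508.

49

The n-th octagonal number is n(3n−2).
Smallest index with value > 4961: n = 42 (giving 5208).
Largest index with value < 24508: n = 90 (giving 24120).
Indices 42 through 90: 49 terms.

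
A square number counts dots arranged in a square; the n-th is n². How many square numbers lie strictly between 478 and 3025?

The n-th square number is n².
Smallest index with value > 478: n = 22 (giving 484).
Largest index with value < 3025: n = 54 (giving 2916).
Indices 22 through 54: 33 terms.

33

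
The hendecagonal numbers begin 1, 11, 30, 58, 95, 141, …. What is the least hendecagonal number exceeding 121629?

Solve n(9n−7)/2 > 121629 for integer n.
The largest n with value ≤ 121629 is 164 (since 120458 ≤ 121629 < 121935), so the first above is n = 165, value 121935.

121935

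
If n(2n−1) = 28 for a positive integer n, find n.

Set n(2n−1) = 28, giving 2n² − n − 28 = 0.
The discriminant is 1 + 8·28 = 225, and √225 = 15.
So n = (1 + 15) / 4 = 16/4 = 4.

4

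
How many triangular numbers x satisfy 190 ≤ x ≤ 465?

The n-th triangular number is n(n+1)/2.
Smallest index with value ≥ 190: n = 19 (giving 190).
Largest index with value ≤ 465: n = 30 (giving 465).
Indices 19 through 30: 12 terms.

12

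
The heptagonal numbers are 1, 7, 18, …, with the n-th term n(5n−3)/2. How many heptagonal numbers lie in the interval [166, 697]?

The n-th heptagonal number is n(5n−3)/2.
Smallest index with value ≥ 166: n = 9 (giving 189).
Largest index with value ≤ 697: n = 17 (giving 697).
Indices 9 through 17: 9 terms.

9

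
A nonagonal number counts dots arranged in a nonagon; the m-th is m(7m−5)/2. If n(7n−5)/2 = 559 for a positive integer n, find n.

Set n(7n−5)/2 = 559, giving 7n² − 5n − 1118 = 0.
The discriminant is 25 + 56·559 = 31329, and √31329 = 177.
So n = (5 + 177) / 14 = 182/14 = 13.

13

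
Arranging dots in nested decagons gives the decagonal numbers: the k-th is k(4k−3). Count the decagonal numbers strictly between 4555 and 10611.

The n-th decagonal number is n(4n−3).
Smallest index with value > 4555: n = 35 (giving 4795).
Largest index with value < 10611: n = 51 (giving 10251).
Indices 35 through 51: 17 terms.

17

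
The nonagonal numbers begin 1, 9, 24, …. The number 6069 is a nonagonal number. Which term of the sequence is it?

Set n(7n−5)/2 = 6069, giving 7n² − 5n − 12138 = 0.
The discriminant is 25 + 56·6069 = 339889, and √339889 = 583.
So n = (5 + 583) / 14 = 588/14 = 42.
Check: 42·(7·42 − 5)/2 = 6069. ✓

42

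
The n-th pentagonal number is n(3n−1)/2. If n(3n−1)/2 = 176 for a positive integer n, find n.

11

Set n(3n−1)/2 = 176, giving 3n² − n − 352 = 0.
The discriminant is 1 + 24·176 = 4225, and √4225 = 65.
So n = (1 + 65) / 6 = 66/6 = 11.
Check: 11·(3·11 − 1)/2 = 176. ✓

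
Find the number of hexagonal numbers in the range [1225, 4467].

The n-th hexagonal number is n(2n−1).
Smallest index with value ≥ 1225: n = 25 (giving 1225).
Largest index with value ≤ 4467: n = 47 (giving 4371).
Indices 25 through 47: 23 terms.

23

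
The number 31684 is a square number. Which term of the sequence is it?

We need n² = 31684, so n = √31684 = 178.
Check: 178² = 31684. ✓

178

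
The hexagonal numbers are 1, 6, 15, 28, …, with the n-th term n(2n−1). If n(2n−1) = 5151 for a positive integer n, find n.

51

Set n(2n−1) = 5151, giving 2n² − n − 5151 = 0.
The discriminant is 1 + 8·5151 = 41209, and √41209 = 203.
So n = (1 + 203) / 4 = 204/4 = 51.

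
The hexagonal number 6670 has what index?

58

Set n(2n−1) = 6670, giving 2n² − n − 6670 = 0.
The discriminant is 1 + 8·6670 = 53361, and √53361 = 231.
So n = (1 + 231) / 4 = 232/4 = 58.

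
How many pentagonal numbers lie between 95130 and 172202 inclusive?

87

The n-th pentagonal number is n(3n−1)/2.
Smallest index with value ≥ 95130: n = 252 (giving 95130).
Largest index with value ≤ 172202: n = 338 (giving 171197).
Indices 252 through 338: 87 terms.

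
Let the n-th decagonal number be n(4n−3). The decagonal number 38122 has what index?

98

Set n(4n−3) = 38122, giving 4n² − 3n − 38122 = 0.
The discriminant is 9 + 16·38122 = 609961, and √609961 = 781.
So n = (3 + 781) / 8 = 784/8 = 98.
Check: 98·(4·98 − 3) = 38122. ✓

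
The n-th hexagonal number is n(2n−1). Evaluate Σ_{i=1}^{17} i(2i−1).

3417

Σ i(2i−1) = 2Σi² − Σi over i = 1..17.
Σi = 153 and Σi² = 1785.
2·1785 − 1·153 = 3417.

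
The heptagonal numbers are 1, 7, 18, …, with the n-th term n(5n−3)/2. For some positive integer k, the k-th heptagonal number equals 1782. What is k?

27

Set n(5n−3)/2 = 1782, giving 5n² − 3n − 3564 = 0.
So n = (3 + 267) / 10 = 270/10 = 27.
Check: 27·(5·27 − 3)/2 = 1782. ✓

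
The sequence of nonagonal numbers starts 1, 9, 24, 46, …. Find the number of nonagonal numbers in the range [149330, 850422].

The n-th nonagonal number is n(7n−5)/2.
Smallest index with value ≥ 149330: n = 207 (giving 149454).
Largest index with value ≤ 850422: n = 493 (giving 849439).
Indices 207 through 493: 287 terms.

287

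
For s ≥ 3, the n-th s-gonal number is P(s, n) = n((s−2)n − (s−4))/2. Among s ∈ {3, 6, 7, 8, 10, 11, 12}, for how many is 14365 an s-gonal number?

s = 3: P(3, 169) = 14365. ✓
s = 6: P(6, 85) = 14365. ✓
s = 7: P(7, 76) = 14326 and P(7, 77) = 14707; 14365 is not s-gonal.
s = 8: P(8, 69) = 14145 and P(8, 70) = 14560; 14365 is not s-gonal.
s = 10: P(10, 60) = 14220 and P(10, 61) = 14701; 14365 is not s-gonal.
s = 11: P(11, 56) = 13916 and P(11, 57) = 14421; 14365 is not s-gonal.
s = 12: P(12, 54) = 14364 and P(12, 55) = 14905; 14365 is not s-gonal.
Hits: s ∈ {3, 6} → 2.

2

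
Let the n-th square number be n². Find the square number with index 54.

The 54th square number is n² with n = 54.
54² = 2916.

2916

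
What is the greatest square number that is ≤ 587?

Solve n² ≤ 587 for integer n.
n = 24 gives 576 ≤ 587, while n = 25 gives 625 > 587; so the answer is 576.

576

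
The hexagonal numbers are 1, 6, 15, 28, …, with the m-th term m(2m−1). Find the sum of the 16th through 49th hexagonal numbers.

77265

Σ i(2i−1) = 2Σi² − Σi over i = 16..49.
Σi = 1225 − 120 = 1105 and Σi² = 40425 − 1240 = 39185.
2·39185 − 1·1105 = 77265.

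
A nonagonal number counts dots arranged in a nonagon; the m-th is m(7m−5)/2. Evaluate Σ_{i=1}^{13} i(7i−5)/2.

Σ i(7i−5)/2 = (7Σi² − 5Σi) / 2 over i = 1..13.
Σi = 91 and Σi² = 819.
(7·819 − 5·91) / 2 = 5278/2 = 2639.

2639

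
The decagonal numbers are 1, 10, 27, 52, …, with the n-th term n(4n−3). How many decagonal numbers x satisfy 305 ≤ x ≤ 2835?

18

The n-th decagonal number is n(4n−3).
Smallest index with value ≥ 305: n = 10 (giving 370).
Largest index with value ≤ 2835: n = 27 (giving 2835).
Indices 10 through 27: 18 terms.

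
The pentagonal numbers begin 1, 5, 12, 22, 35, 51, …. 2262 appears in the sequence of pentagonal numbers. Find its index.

39

Set n(3n−1)/2 = 2262, giving 3n² − n − 4524 = 0.
So n = (1 + 233) / 6 = 234/6 = 39.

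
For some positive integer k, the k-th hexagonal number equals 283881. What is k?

Set n(2n−1) = 283881, giving 2n² − n − 283881 = 0.
So n = (1 + 1507) / 4 = 1508/4 = 377.

377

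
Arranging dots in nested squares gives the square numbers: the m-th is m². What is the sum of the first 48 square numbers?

38024

Σ_{i=1}^{48} i² = 48·49·97/6 = 38024.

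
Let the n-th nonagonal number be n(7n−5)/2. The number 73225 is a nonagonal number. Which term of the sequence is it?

Set n(7n−5)/2 = 73225, giving 7n² − 5n − 146450 = 0.
The discriminant is 25 + 56·73225 = 4100625, and √4100625 = 2025.
So n = (5 + 2025) / 14 = 2030/14 = 145.

145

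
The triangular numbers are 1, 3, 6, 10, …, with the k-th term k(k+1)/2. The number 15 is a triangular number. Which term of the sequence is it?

Set n(n+1)/2 = 15, giving n² + n − 30 = 0.
The discriminant is 1 + 8·15 = 121, and √121 = 11.
So n = (-1 + 11) / 2 = 10/2 = 5.
Check: 5·6/2 = 15. ✓

5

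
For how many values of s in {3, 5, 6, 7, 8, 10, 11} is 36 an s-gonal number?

1

s = 3: P(3, 8) = 36. ✓
s = 5: P(5, 5) = 35 and P(5, 6) = 51; 36 is not s-gonal.
s = 6: P(6, 4) = 28 and P(6, 5) = 45; 36 is not s-gonal.
s = 7: P(7, 4) = 34 and P(7, 5) = 55; 36 is not s-gonal.
s = 8: P(8, 3) = 21 and P(8, 4) = 40; 36 is not s-gonal.
s = 10: P(10, 3) = 27 and P(10, 4) = 52; 36 is not s-gonal.
s = 11: P(11, 3) = 30 and P(11, 4) = 58; 36 is not s-gonal.
Hits: s ∈ {3} → 1.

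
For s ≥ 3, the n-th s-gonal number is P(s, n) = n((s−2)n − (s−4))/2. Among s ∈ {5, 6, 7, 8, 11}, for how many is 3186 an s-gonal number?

s = 5: P(5, 46) = 3151 and P(5, 47) = 3290; 3186 is not s-gonal.
s = 6: P(6, 40) = 3160 and P(6, 41) = 3321; 3186 is not s-gonal.
s = 7: P(7, 36) = 3186. ✓
s = 8: P(8, 32) = 3008 and P(8, 33) = 3201; 3186 is not s-gonal.
s = 11: P(11, 27) = 3186. ✓
Hits: s ∈ {7, 11} → 2.

2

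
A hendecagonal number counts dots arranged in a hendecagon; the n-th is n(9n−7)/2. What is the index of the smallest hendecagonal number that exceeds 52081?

108

Solve n(9n−7)/2 > 52081 for integer n.
The largest n with value ≤ 52081 is 107 (since 51146 ≤ 52081 < 52110), so the first above is n = 108, value 52110.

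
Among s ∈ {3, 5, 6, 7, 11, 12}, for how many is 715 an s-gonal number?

2

s = 3: P(3, 37) = 703 and P(3, 38) = 741; 715 is not s-gonal.
s = 5: P(5, 22) = 715. ✓
s = 6: P(6, 19) = 703 and P(6, 20) = 780; 715 is not s-gonal.
s = 7: P(7, 17) = 697 and P(7, 18) = 783; 715 is not s-gonal.
s = 11: P(11, 13) = 715. ✓
s = 12: P(12, 12) = 672 and P(12, 13) = 793; 715 is not s-gonal.
Hits: s ∈ {5, 11} → 2.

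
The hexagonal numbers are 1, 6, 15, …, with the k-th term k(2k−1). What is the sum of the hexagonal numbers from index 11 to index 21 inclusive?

Σ i(2i−1) = 2Σi² − Σi over i = 11..21.
Σi = 231 − 55 = 176 and Σi² = 3311 − 385 = 2926.
2·2926 − 1·176 = 5676.

5676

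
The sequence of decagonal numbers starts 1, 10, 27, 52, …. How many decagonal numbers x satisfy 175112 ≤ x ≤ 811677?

241

The n-th decagonal number is n(4n−3).
Smallest index with value ≥ 175112: n = 210 (giving 175770).
Largest index with value ≤ 811677: n = 450 (giving 808650).
Indices 210 through 450: 241 terms.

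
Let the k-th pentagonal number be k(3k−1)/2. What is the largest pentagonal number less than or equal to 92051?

Solve n(3n−1)/2 ≤ 92051 for integer n.
n = 247 gives 91390 ≤ 92051, while n = 248 gives 92132 > 92051; so the answer is 91390.

91390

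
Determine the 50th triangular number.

1275

The 50th triangular number is n(n+1)/2 with n = 50.
50·51/2 = 2550/2 = 1275.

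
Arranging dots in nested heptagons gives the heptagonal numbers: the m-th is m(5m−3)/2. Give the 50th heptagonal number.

The 50th heptagonal number is n(5n−3)/2 with n = 50.
50·(5·50 − 3)/2 = 50·247/2 = 6175.

6175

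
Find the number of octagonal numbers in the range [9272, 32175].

48

The n-th octagonal number is n(3n−2).
Smallest index with value ≥ 9272: n = 56 (giving 9296).
Largest index with value ≤ 32175: n = 103 (giving 31621).
Indices 56 through 103: 48 terms.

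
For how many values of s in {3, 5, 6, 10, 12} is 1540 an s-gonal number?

s = 3: P(3, 55) = 1540. ✓
s = 5: P(5, 32) = 1520 and P(5, 33) = 1617; 1540 is not s-gonal.
s = 6: P(6, 28) = 1540. ✓
s = 10: P(10, 20) = 1540. ✓
s = 12: P(12, 17) = 1377 and P(12, 18) = 1548; 1540 is not s-gonal.
Hits: s ∈ {3, 6, 10} → 3.

3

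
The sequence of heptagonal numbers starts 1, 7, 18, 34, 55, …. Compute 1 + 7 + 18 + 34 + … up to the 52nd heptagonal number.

118508

Σ i(5i−3)/2 = (5Σi² − 3Σi) / 2 over i = 1..52.
Σi = 1378 and Σi² = 48230.
(5·48230 − 3·1378) / 2 = 237016/2 = 118508.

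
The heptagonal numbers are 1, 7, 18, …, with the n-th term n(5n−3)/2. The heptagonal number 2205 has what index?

Set n(5n−3)/2 = 2205, giving 5n² − 3n − 4410 = 0.
The discriminant is 9 + 40·2205 = 88209, and √88209 = 297.
So n = (3 + 297) / 10 = 300/10 = 30.

30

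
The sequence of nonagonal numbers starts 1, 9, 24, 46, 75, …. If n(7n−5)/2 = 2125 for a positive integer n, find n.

25

Set n(7n−5)/2 = 2125, giving 7n² − 5n − 4250 = 0.
So n = (5 + 345) / 14 = 350/14 = 25.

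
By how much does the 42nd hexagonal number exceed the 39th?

483

42·(2·42 − 1) = 3486 and 39·(2·39 − 1) = 3003.
Difference: 3486 − 3003 = 483.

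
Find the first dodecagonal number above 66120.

Solve n(5n−4) > 66120 for integer n.
The largest n with value ≤ 66120 is 115 (since 65665 ≤ 66120 < 66816), so the first above is n = 116, value 66816.

66816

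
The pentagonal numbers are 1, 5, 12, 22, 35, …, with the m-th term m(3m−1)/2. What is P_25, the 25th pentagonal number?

25·(3·25 − 1)/2 = 25·74/2 = 25·37 = 925.

925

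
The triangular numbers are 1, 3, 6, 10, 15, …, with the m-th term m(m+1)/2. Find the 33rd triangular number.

561

The 33rd triangular number is n(n+1)/2 with n = 33.
33·34/2 = 1122/2 = 561.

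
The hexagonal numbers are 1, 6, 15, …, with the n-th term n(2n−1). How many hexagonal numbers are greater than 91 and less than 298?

5

The n-th hexagonal number is n(2n−1).
Smallest index with value > 91: n = 8 (giving 120).
Largest index with value < 298: n = 12 (giving 276).
Indices 8 through 12: 5 terms.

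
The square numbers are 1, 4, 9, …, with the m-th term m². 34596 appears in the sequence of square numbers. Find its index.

186

We need n² = 34596, so n = √34596 = 186.
Check: 186² = 34596. ✓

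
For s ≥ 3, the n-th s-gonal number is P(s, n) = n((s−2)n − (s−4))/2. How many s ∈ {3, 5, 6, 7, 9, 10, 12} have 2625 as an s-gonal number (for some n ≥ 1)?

1

s = 3: P(3, 71) = 2556 and P(3, 72) = 2628; 2625 is not s-gonal.
s = 5: P(5, 42) = 2625. ✓
s = 6: P(6, 36) = 2556 and P(6, 37) = 2701; 2625 is not s-gonal.
s = 7: P(7, 32) = 2512 and P(7, 33) = 2673; 2625 is not s-gonal.
s = 9: P(9, 27) = 2484 and P(9, 28) = 2674; 2625 is not s-gonal.
s = 10: P(10, 25) = 2425 and P(10, 26) = 2626; 2625 is not s-gonal.
s = 12: P(12, 23) = 2553 and P(12, 24) = 2784; 2625 is not s-gonal.
Hits: s ∈ {5} → 1.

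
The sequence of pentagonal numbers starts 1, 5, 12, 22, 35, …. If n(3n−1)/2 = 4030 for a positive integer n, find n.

52

Set n(3n−1)/2 = 4030, giving 3n² − n − 8060 = 0.
The discriminant is 1 + 24·4030 = 96721, and √96721 = 311.
So n = (1 + 311) / 6 = 312/6 = 52.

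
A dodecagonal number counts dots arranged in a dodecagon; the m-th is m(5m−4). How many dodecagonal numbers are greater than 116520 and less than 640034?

The n-th dodecagonal number is n(5n−4).
Smallest index with value > 116520: n = 154 (giving 117964).
Largest index with value < 640034: n = 358 (giving 639388).
Indices 154 through 358: 205 terms.

205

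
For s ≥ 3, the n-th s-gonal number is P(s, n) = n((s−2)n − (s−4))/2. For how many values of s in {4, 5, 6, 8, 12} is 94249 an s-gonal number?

1

s = 4: P(4, 307) = 94249. ✓
s = 5: P(5, 250) = 93625 and P(5, 251) = 94376; 94249 is not s-gonal.
s = 6: P(6, 217) = 93961 and P(6, 218) = 94830; 94249 is not s-gonal.
s = 8: P(8, 177) = 93633 and P(8, 178) = 94696; 94249 is not s-gonal.
s = 12: P(12, 137) = 93297 and P(12, 138) = 94668; 94249 is not s-gonal.
Hits: s ∈ {4} → 1.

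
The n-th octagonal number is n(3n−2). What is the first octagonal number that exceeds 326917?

Solve n(3n−2) > 326917 for integer n.
The largest n with value ≤ 326917 is 330 (since 326040 ≤ 326917 < 328021), so the first above is n = 331, value 328021.

328021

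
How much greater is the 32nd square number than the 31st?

n² − (n−1)² = 2n − 1, so 32² − 31² = 2·32 − 1 = 63.

63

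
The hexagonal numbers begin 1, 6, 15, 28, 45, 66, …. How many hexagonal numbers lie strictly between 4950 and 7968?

13

The n-th hexagonal number is n(2n−1).
Smallest index with value > 4950: n = 51 (giving 5151).
Largest index with value < 7968: n = 63 (giving 7875).
Indices 51 through 63: 13 terms.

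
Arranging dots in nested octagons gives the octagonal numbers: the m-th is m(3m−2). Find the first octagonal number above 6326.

6533

Solve n(3n−2) > 6326 for integer n.
The largest n with value ≤ 6326 is 46 (since 6256 ≤ 6326 < 6533), so the first above is n = 47, value 6533.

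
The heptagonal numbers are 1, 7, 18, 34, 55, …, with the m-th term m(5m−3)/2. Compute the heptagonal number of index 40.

The 40th heptagonal number is n(5n−3)/2 with n = 40.
40·(5·40 − 3)/2 = 40·197/2 = 3940.

3940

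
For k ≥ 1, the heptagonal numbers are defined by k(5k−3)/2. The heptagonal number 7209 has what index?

54

Set n(5n−3)/2 = 7209, giving 5n² − 3n − 14418 = 0.
The discriminant is 9 + 40·7209 = 288369, and √288369 = 537.
So n = (3 + 537) / 10 = 540/10 = 54.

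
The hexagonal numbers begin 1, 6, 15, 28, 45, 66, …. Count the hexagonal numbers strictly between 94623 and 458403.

The n-th hexagonal number is n(2n−1).
Smallest index with value > 94623: n = 218 (giving 94830).
Largest index with value < 458403: n = 478 (giving 456490).
Indices 218 through 478: 261 terms.

261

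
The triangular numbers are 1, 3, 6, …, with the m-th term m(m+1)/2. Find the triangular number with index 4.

The 4th triangular number is n(n+1)/2 with n = 4.
4·5/2 = 20/2 = 10.

10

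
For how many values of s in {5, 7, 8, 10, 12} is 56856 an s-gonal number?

1

s = 5: P(5, 194) = 56357 and P(5, 195) = 56940; 56856 is not s-gonal.
s = 7: P(7, 151) = 56776 and P(7, 152) = 57532; 56856 is not s-gonal.
s = 8: P(8, 138) = 56856. ✓
s = 10: P(10, 119) = 56287 and P(10, 120) = 57240; 56856 is not s-gonal.
s = 12: P(12, 107) = 56817 and P(12, 108) = 57888; 56856 is not s-gonal.
Hits: s ∈ {8} → 1.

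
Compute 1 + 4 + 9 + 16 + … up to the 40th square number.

Σ_{i=1}^{40} i² = 40·41·81/6 = 22140.

22140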